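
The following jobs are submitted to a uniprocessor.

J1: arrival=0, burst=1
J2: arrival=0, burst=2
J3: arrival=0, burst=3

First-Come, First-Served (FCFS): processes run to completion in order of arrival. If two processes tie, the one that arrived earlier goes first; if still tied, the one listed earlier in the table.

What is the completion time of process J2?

Schedule: | J1 0-1 | J2 1-3 | J3 3-6 |
Completion: J1=1  J2=3  J3=6

3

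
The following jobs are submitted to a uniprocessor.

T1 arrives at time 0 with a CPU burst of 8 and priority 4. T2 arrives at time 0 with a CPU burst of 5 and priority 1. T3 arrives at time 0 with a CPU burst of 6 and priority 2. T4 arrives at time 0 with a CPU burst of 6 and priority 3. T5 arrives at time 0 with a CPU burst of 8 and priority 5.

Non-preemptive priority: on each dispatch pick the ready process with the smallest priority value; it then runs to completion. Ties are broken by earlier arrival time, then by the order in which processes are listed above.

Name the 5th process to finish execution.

Schedule: | T2 0-5 | T3 5-11 | T4 11-17 | T1 17-25 | T5 25-33 |
Completion: T1=25  T2=5  T3=11  T4=17  T5=33
Finish order: T2 → T3 → T4 → T1 → T5

T5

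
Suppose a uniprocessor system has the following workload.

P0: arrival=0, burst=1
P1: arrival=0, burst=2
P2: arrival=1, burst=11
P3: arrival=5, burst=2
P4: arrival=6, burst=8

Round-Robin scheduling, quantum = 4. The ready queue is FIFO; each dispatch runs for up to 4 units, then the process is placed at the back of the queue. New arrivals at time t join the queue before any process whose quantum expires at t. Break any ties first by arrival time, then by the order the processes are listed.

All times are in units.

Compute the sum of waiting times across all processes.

Gantt: | P0 0-1 | P1 1-3 | P2 3-7 | P3 7-9 | P4 9-13 | P2 13-17 | P4 17-21 | P2 21-24 |
Completion: P0=1  P1=3  P2=24  P3=9  P4=21
Waiting = turnaround − burst: P0=0, P1=1, P2=12, P3=2, P4=7
Total waiting = 0 + 1 + 12 + 2 + 7 = 22

22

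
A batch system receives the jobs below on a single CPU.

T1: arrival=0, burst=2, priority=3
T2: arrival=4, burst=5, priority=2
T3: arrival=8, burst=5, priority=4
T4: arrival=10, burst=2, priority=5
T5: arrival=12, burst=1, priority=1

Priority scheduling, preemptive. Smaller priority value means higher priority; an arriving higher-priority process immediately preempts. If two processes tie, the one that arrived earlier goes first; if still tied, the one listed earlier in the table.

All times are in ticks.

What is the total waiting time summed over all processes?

Timeline: | T1 0-2 | idle 2-4 | T2 4-9 | T3 9-12 | T5 12-13 | T3 13-15 | T4 15-17 |
Completion: T1=2  T2=9  T3=15  T4=17  T5=13
Turnaround (C−A): T1=2  T2=5  T3=7  T4=7  T5=1
Waiting = turnaround − burst: T1=0, T2=0, T3=2, T4=5, T5=0
Total waiting = 0 + 0 + 2 + 5 + 0 = 7

7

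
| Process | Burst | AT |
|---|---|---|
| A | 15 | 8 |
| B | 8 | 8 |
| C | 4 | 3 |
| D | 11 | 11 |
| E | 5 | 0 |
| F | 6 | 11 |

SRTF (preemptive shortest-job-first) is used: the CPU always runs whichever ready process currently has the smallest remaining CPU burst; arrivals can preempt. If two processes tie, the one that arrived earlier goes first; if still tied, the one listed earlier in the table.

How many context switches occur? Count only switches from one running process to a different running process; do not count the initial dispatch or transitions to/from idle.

5

Timeline: | E 0-5 | C 5-9 | B 9-17 | F 17-23 | D 23-34 | A 34-49 |
Completion: A=49  B=17  C=9  D=34  E=5  F=23
Turnaround (C−A): A=41  B=9  C=6  D=23  E=5  F=12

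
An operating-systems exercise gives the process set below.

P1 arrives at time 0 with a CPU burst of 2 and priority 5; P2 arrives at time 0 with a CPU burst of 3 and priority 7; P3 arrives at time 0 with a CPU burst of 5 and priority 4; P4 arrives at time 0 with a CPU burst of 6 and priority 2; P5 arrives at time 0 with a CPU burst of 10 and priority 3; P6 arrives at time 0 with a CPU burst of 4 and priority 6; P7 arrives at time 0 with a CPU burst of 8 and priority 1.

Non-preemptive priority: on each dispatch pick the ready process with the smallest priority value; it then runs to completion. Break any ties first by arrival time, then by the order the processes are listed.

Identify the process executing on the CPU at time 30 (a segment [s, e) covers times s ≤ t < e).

P1

Timeline: | P7 0-8 | P4 8-14 | P5 14-24 | P3 24-29 | P1 29-31 | P6 31-35 | P2 35-38 |
Completion: P1=31  P2=38  P3=29  P4=14  P5=24  P6=35  P7=8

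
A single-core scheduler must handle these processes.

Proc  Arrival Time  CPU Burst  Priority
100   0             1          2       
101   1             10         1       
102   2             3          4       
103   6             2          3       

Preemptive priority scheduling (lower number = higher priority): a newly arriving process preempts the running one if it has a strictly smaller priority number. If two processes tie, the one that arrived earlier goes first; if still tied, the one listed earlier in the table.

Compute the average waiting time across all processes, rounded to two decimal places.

4.00

Timeline: | 100 0-1 | 101 1-11 | 103 11-13 | 102 13-16 |
Completion: 100=1  101=11  102=16  103=13
Turnaround (C−A): 100=1  101=10  102=14  103=7
Waiting times: 100=0, 101=0, 102=11, 103=5
Average waiting = (0+0+11+5) / 4 = 16/4 = 4.00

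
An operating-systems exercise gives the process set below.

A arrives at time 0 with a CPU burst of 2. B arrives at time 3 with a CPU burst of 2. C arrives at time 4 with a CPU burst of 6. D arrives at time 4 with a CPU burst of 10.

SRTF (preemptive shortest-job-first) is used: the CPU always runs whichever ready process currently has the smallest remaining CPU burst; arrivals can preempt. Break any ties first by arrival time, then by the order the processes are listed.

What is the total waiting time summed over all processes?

Timeline: | A 0-2 | idle 2-3 | B 3-5 | C 5-11 | D 11-21 |
Completion: A=2  B=5  C=11  D=21
Turnaround (C−A): A=2  B=2  C=7  D=17
Waiting = turnaround − burst: A=0, B=0, C=1, D=7
Total waiting = 0 + 0 + 1 + 7 = 8

8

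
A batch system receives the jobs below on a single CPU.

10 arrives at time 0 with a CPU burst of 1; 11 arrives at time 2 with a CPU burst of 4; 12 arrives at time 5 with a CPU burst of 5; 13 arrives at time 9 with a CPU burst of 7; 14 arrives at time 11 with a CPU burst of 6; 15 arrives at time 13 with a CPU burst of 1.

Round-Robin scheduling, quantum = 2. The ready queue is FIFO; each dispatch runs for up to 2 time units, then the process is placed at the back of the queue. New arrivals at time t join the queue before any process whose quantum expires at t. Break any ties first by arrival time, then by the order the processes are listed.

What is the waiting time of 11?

Gantt: | 10 0-1 | idle 1-2 | 11 2-6 | 12 6-10 | 13 10-12 | 12 12-13 | 14 13-15 | 13 15-17 | 15 17-18 | 14 18-20 | 13 20-22 | 14 22-24 | 13 24-25 |
Completion: 10=1  11=6  12=13  13=25  14=24  15=18
Turnaround (C−A): 10=1  11=4  12=8  13=16  14=13  15=5
Waiting(11) = turnaround − burst = 4 − 4 = 0

0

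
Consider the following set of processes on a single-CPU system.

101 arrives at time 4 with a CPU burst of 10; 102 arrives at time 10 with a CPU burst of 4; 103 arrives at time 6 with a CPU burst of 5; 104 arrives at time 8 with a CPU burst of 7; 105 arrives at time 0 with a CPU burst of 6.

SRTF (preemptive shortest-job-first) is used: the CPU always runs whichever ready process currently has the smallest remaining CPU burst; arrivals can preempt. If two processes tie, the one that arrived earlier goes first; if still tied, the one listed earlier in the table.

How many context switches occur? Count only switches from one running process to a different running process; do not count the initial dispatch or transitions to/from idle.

Timeline: | 105 0-6 | 103 6-11 | 102 11-15 | 104 15-22 | 101 22-32 |
Completion: 101=32  102=15  103=11  104=22  105=6
Turnaround (C−A): 101=28  102=5  103=5  104=14  105=6

4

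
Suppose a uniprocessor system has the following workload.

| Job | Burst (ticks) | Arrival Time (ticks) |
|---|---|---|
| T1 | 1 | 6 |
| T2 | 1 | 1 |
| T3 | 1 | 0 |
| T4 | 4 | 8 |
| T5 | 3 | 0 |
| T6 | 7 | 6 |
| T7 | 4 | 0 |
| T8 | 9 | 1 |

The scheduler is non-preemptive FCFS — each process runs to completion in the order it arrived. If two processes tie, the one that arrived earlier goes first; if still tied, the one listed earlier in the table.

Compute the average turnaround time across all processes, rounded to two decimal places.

Schedule: | T3 0-1 | T5 1-4 | T7 4-8 | T2 8-9 | T8 9-18 | T1 18-19 | T6 19-26 | T4 26-30 |
Completion: T1=19  T2=9  T3=1  T4=30  T5=4  T6=26  T7=8  T8=18
Turnaround times: T1=13, T2=8, T3=1, T4=22, T5=4, T6=20, T7=8, T8=17
Average turnaround = (13+8+1+22+4+20+8+17) / 8 = 93/8 = 11.63

11.63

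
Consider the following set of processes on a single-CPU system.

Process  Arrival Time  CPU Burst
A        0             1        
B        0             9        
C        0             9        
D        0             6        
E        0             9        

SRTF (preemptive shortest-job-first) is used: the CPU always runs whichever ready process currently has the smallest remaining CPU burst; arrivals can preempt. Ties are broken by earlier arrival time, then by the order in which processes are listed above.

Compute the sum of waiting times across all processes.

Schedule: | A 0-1 | D 1-7 | B 7-16 | C 16-25 | E 25-34 |
Completion: A=1  B=16  C=25  D=7  E=34
Waiting = turnaround − burst: A=0, B=7, C=16, D=1, E=25
Total waiting = 0 + 7 + 16 + 1 + 25 = 49

49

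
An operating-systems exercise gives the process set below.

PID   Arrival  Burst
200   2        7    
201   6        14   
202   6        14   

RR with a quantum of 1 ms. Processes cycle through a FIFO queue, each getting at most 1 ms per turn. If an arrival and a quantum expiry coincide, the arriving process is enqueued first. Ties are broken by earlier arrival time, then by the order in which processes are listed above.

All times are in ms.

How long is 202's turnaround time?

31

Gantt: | idle 0-2 | 200 2-6 | 201 6-7 | 202 7-8 | 200 8-9 | 201 9-10 | 202 10-11 | 200 11-12 | 201 12-13 | 202 13-14 | 200 14-15 | 201 15-16 | 202 16-17 | 201 17-18 | 202 18-19 | 201 19-20 | 202 20-21 | 201 21-22 | 202 22-23 | 201 23-24 | 202 24-25 | 201 25-26 | 202 26-27 | 201 27-28 | 202 28-29 | 201 29-30 | 202 30-31 | 201 31-32 | 202 32-33 | 201 33-34 | 202 34-35 | 201 35-36 | 202 36-37 |
Completion: 200=15  201=36  202=37
Turnaround(202) = completion − arrival = 37 − 6 = 31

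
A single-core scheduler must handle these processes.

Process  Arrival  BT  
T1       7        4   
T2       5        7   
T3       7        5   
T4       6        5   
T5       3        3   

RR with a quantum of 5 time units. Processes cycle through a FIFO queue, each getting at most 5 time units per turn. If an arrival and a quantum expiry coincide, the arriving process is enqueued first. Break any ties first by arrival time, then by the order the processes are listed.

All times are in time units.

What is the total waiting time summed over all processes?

Timeline: | idle 0-3 | T5 3-6 | T2 6-11 | T4 11-16 | T1 16-20 | T3 20-25 | T2 25-27 |
Completion: T1=20  T2=27  T3=25  T4=16  T5=6
Turnaround (C−A): T1=13  T2=22  T3=18  T4=10  T5=3
Waiting = turnaround − burst: T1=9, T2=15, T3=13, T4=5, T5=0
Total waiting = 9 + 15 + 13 + 5 + 0 = 42

42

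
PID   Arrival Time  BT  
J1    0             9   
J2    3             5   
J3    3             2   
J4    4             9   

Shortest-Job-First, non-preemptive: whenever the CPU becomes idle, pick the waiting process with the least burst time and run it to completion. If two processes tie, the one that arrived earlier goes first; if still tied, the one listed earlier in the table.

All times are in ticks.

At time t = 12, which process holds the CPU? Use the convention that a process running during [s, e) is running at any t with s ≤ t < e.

J2

Gantt: | J1 0-9 | J3 9-11 | J2 11-16 | J4 16-25 |
Completion: J1=9  J2=16  J3=11  J4=25
Turnaround (C−A): J1=9  J2=13  J3=8  J4=21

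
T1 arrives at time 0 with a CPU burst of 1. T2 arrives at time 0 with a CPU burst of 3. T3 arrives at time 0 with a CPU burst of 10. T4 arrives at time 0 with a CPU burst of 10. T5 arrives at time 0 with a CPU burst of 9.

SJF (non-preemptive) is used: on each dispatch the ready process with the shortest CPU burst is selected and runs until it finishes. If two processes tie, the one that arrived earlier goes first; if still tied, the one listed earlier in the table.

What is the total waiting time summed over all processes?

41

Timeline: | T1 0-1 | T2 1-4 | T5 4-13 | T3 13-23 | T4 23-33 |
Completion: T1=1  T2=4  T3=23  T4=33  T5=13
Waiting = turnaround − burst: T1=0, T2=1, T3=13, T4=23, T5=4
Total waiting = 0 + 1 + 13 + 23 + 4 = 41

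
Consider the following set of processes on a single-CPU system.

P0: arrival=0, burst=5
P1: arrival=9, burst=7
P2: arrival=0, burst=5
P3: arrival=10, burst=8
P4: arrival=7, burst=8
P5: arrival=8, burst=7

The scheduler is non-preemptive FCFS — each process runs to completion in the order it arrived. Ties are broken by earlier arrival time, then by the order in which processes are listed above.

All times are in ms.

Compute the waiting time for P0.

Schedule: | P0 0-5 | P2 5-10 | P4 10-18 | P5 18-25 | P1 25-32 | P3 32-40 |
Completion: P0=5  P1=32  P2=10  P3=40  P4=18  P5=25
Turnaround (C−A): P0=5  P1=23  P2=10  P3=30  P4=11  P5=17
Waiting(P0) = turnaround − burst = 5 − 5 = 0

0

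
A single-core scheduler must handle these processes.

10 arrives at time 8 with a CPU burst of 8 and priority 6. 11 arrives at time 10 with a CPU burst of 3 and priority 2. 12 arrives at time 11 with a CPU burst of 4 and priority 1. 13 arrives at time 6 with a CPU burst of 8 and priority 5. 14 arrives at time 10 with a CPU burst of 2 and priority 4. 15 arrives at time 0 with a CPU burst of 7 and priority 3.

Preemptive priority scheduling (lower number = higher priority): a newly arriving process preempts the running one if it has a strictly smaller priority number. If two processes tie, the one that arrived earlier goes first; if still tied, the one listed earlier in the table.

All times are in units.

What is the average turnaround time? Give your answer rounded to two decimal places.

11.50

Gantt: | 15 0-7 | 13 7-10 | 11 10-11 | 12 11-15 | 11 15-17 | 14 17-19 | 13 19-24 | 10 24-32 |
Completion: 10=32  11=17  12=15  13=24  14=19  15=7
Turnaround (C−A): 10=24  11=7  12=4  13=18  14=9  15=7
Turnaround times: 10=24, 11=7, 12=4, 13=18, 14=9, 15=7
Average turnaround = (24+7+4+18+9+7) / 6 = 69/6 = 11.50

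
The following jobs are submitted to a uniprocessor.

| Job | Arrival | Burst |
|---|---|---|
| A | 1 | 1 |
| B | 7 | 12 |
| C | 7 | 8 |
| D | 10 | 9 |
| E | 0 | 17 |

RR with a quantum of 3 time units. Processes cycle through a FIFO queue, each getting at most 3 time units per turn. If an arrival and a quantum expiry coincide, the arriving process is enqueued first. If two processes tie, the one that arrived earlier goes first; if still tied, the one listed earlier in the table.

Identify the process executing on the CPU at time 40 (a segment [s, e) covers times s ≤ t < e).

Schedule: | E 0-3 | A 3-4 | E 4-7 | B 7-10 | C 10-13 | E 13-16 | D 16-19 | B 19-22 | C 22-25 | E 25-28 | D 28-31 | B 31-34 | C 34-36 | E 36-39 | D 39-42 | B 42-45 | E 45-47 |
Completion: A=4  B=45  C=36  D=42  E=47
Turnaround (C−A): A=3  B=38  C=29  D=32  E=47

D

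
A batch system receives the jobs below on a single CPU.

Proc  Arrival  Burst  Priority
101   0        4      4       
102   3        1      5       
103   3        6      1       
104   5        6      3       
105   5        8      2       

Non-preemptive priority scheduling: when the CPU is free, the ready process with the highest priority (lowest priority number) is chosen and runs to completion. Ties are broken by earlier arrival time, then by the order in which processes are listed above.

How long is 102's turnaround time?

22

Timeline: | 101 0-4 | 103 4-10 | 105 10-18 | 104 18-24 | 102 24-25 |
Completion: 101=4  102=25  103=10  104=24  105=18
Turnaround(102) = completion − arrival = 25 − 3 = 22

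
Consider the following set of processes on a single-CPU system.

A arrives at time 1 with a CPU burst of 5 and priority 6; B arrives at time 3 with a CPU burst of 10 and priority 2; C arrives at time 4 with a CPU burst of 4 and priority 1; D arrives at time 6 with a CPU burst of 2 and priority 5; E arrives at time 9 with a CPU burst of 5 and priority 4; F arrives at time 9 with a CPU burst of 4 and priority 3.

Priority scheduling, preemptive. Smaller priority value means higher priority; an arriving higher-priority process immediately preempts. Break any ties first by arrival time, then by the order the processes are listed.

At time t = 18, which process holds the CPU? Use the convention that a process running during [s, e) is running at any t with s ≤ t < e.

Gantt: | idle 0-1 | A 1-3 | B 3-4 | C 4-8 | B 8-17 | F 17-21 | E 21-26 | D 26-28 | A 28-31 |
Completion: A=31  B=17  C=8  D=28  E=26  F=21

F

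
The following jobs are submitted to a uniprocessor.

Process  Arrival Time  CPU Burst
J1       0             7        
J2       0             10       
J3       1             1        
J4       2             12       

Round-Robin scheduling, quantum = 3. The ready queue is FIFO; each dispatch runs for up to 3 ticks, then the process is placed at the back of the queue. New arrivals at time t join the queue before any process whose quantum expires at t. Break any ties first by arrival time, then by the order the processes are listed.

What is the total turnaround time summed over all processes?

81

Schedule: | J1 0-3 | J2 3-6 | J3 6-7 | J4 7-10 | J1 10-13 | J2 13-16 | J4 16-19 | J1 19-20 | J2 20-23 | J4 23-26 | J2 26-27 | J4 27-30 |
Completion: J1=20  J2=27  J3=7  J4=30
Turnaround (C−A): J1=20  J2=27  J3=6  J4=28
Turnaround = completion − arrival: J1=20, J2=27, J3=6, J4=28
Total turnaround = 20 + 27 + 6 + 28 = 81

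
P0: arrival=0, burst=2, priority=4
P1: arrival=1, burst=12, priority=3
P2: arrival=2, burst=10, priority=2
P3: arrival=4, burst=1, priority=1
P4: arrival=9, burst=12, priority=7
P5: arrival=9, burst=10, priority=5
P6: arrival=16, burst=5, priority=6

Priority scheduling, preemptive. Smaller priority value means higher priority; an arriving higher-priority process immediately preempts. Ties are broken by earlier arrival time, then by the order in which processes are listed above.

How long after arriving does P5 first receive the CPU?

16

Schedule: | P0 0-1 | P1 1-2 | P2 2-4 | P3 4-5 | P2 5-13 | P1 13-24 | P0 24-25 | P5 25-35 | P6 35-40 | P4 40-52 |
Completion: P0=25  P1=24  P2=13  P3=5  P4=52  P5=35  P6=40
Turnaround (C−A): P0=25  P1=23  P2=11  P3=1  P4=43  P5=26  P6=24
Response(P5) = first start − arrival = 25 − 9 = 16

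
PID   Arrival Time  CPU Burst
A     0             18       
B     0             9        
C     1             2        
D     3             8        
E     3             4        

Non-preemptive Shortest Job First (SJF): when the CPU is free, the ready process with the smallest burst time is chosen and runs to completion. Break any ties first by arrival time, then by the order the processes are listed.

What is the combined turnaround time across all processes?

Schedule: | B 0-9 | C 9-11 | E 11-15 | D 15-23 | A 23-41 |
Completion: A=41  B=9  C=11  D=23  E=15
Turnaround = completion − arrival: A=41, B=9, C=10, D=20, E=12
Total turnaround = 41 + 9 + 10 + 20 + 12 = 92

92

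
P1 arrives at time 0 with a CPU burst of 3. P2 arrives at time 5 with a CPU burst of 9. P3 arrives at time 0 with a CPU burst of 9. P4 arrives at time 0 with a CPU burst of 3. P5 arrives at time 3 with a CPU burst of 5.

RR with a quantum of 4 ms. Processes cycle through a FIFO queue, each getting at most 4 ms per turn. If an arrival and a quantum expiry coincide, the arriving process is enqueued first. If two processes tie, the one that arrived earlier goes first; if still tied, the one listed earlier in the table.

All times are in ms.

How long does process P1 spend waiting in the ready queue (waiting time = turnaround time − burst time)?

Gantt: | P1 0-3 | P3 3-7 | P4 7-10 | P5 10-14 | P2 14-18 | P3 18-22 | P5 22-23 | P2 23-27 | P3 27-28 | P2 28-29 |
Completion: P1=3  P2=29  P3=28  P4=10  P5=23
Turnaround (C−A): P1=3  P2=24  P3=28  P4=10  P5=20
Waiting(P1) = turnaround − burst = 3 − 3 = 0

0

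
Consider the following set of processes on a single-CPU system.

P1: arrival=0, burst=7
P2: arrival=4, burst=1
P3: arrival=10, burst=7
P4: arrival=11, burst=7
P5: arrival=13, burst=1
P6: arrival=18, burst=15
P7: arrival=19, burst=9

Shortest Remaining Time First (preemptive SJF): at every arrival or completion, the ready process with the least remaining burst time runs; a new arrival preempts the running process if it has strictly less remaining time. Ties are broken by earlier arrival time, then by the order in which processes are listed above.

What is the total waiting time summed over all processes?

31

Schedule: | P1 0-4 | P2 4-5 | P1 5-8 | idle 8-10 | P3 10-13 | P5 13-14 | P3 14-18 | P4 18-25 | P7 25-34 | P6 34-49 |
Completion: P1=8  P2=5  P3=18  P4=25  P5=14  P6=49  P7=34
Turnaround (C−A): P1=8  P2=1  P3=8  P4=14  P5=1  P6=31  P7=15
Waiting = turnaround − burst: P1=1, P2=0, P3=1, P4=7, P5=0, P6=16, P7=6
Total waiting = 1 + 0 + 1 + 7 + 0 + 16 + 6 = 31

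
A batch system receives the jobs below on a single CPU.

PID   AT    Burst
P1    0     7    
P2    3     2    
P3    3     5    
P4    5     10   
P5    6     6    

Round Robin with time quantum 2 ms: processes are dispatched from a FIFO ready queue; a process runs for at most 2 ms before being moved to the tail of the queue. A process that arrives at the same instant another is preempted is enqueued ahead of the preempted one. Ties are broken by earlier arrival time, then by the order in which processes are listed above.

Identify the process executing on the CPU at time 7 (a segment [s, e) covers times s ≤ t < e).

P3

Schedule: | P1 0-4 | P2 4-6 | P3 6-8 | P1 8-10 | P4 10-12 | P5 12-14 | P3 14-16 | P1 16-17 | P4 17-19 | P5 19-21 | P3 21-22 | P4 22-24 | P5 24-26 | P4 26-30 |
Completion: P1=17  P2=6  P3=22  P4=30  P5=26
Turnaround (C−A): P1=17  P2=3  P3=19  P4=25  P5=20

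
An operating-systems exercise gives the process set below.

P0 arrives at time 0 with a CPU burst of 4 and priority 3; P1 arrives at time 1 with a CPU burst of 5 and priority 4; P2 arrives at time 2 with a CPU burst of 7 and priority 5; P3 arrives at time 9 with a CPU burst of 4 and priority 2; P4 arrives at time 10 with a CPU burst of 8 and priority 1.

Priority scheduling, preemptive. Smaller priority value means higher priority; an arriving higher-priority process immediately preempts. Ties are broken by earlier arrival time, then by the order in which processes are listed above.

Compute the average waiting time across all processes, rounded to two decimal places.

Gantt: | P0 0-4 | P1 4-9 | P3 9-10 | P4 10-18 | P3 18-21 | P2 21-28 |
Completion: P0=4  P1=9  P2=28  P3=21  P4=18
Waiting times: P0=0, P1=3, P2=19, P3=8, P4=0
Average waiting = (0+3+19+8+0) / 5 = 30/5 = 6.00

6.00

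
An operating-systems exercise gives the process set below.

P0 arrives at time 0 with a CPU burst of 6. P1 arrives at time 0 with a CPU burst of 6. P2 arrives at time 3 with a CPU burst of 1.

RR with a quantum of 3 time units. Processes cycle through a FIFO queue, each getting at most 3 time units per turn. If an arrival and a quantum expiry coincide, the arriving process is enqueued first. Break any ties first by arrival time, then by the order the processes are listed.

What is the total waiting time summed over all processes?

Timeline: | P0 0-3 | P1 3-6 | P2 6-7 | P0 7-10 | P1 10-13 |
Completion: P0=10  P1=13  P2=7
Turnaround (C−A): P0=10  P1=13  P2=4
Waiting = turnaround − burst: P0=4, P1=7, P2=3
Total waiting = 4 + 7 + 3 = 14

14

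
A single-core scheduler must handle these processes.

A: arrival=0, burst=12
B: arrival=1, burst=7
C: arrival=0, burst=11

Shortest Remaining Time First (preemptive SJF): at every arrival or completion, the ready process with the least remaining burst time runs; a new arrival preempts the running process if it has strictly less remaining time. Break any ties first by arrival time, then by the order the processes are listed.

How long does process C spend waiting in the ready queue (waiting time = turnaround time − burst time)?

7

Gantt: | C 0-1 | B 1-8 | C 8-18 | A 18-30 |
Completion: A=30  B=8  C=18
Turnaround (C−A): A=30  B=7  C=18
Waiting(C) = turnaround − burst = 18 − 11 = 7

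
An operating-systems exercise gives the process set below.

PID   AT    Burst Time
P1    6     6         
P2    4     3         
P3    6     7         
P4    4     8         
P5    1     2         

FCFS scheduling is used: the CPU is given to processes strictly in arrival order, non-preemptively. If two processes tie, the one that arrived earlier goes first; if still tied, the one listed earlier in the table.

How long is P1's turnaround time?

Gantt: | idle 0-1 | P5 1-3 | idle 3-4 | P2 4-7 | P4 7-15 | P1 15-21 | P3 21-28 |
Completion: P1=21  P2=7  P3=28  P4=15  P5=3
Turnaround(P1) = completion − arrival = 21 − 6 = 15

15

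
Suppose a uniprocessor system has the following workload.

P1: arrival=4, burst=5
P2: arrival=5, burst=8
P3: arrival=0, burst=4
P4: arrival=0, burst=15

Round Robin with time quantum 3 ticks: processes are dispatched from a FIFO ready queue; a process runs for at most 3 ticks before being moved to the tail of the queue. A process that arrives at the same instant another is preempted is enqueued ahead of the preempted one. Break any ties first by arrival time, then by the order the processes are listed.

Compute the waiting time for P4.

17

Schedule: | P3 0-3 | P4 3-6 | P3 6-7 | P1 7-10 | P2 10-13 | P4 13-16 | P1 16-18 | P2 18-21 | P4 21-24 | P2 24-26 | P4 26-32 |
Completion: P1=18  P2=26  P3=7  P4=32
Turnaround (C−A): P1=14  P2=21  P3=7  P4=32
Waiting(P4) = turnaround − burst = 32 − 15 = 17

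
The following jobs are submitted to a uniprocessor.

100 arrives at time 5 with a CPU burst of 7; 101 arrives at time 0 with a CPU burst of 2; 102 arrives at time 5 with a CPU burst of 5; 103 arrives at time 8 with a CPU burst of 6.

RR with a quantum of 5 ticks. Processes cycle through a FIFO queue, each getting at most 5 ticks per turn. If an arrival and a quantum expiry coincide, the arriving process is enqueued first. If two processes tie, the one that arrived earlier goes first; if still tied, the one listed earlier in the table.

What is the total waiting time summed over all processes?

Timeline: | 101 0-2 | idle 2-5 | 100 5-10 | 102 10-15 | 103 15-20 | 100 20-22 | 103 22-23 |
Completion: 100=22  101=2  102=15  103=23
Turnaround (C−A): 100=17  101=2  102=10  103=15
Waiting = turnaround − burst: 100=10, 101=0, 102=5, 103=9
Total waiting = 10 + 0 + 5 + 9 = 24

24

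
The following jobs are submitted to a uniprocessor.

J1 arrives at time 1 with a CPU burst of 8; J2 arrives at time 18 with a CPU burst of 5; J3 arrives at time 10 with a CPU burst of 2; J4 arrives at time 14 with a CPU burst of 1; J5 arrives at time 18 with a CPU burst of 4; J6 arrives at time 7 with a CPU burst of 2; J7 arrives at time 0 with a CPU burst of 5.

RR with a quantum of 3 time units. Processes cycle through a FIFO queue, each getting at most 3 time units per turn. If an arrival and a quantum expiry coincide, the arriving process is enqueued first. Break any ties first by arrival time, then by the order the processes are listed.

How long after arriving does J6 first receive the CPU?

Timeline: | J7 0-3 | J1 3-6 | J7 6-8 | J1 8-11 | J6 11-13 | J3 13-15 | J1 15-17 | J4 17-18 | J2 18-21 | J5 21-24 | J2 24-26 | J5 26-27 |
Completion: J1=17  J2=26  J3=15  J4=18  J5=27  J6=13  J7=8
Turnaround (C−A): J1=16  J2=8  J3=5  J4=4  J5=9  J6=6  J7=8
Response(J6) = first start − arrival = 11 − 7 = 4

4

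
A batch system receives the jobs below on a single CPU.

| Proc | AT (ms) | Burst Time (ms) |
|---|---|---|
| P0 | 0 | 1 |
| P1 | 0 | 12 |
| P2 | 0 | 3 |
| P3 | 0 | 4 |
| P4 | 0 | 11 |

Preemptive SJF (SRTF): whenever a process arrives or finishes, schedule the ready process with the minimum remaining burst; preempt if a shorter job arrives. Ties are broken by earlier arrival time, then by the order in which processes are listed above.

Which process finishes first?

P0

Gantt: | P0 0-1 | P2 1-4 | P3 4-8 | P4 8-19 | P1 19-31 |
Completion: P0=1  P1=31  P2=4  P3=8  P4=19
Finish order: P0 → P2 → P3 → P4 → P1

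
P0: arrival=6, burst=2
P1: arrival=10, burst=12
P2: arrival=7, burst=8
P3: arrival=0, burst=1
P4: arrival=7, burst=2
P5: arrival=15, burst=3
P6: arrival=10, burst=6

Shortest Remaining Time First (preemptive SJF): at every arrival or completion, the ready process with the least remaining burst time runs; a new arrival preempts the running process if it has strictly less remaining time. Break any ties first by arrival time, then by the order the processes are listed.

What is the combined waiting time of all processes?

Timeline: | P3 0-1 | idle 1-6 | P0 6-8 | P4 8-10 | P6 10-16 | P5 16-19 | P2 19-27 | P1 27-39 |
Completion: P0=8  P1=39  P2=27  P3=1  P4=10  P5=19  P6=16
Waiting = turnaround − burst: P0=0, P1=17, P2=12, P3=0, P4=1, P5=1, P6=0
Total waiting = 0 + 17 + 12 + 0 + 1 + 1 + 0 = 31

31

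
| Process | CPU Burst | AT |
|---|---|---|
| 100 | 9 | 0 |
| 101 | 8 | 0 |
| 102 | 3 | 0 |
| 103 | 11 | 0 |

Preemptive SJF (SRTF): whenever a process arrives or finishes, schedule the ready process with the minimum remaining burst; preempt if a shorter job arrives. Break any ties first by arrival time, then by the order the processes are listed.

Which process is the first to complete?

102

Timeline: | 102 0-3 | 101 3-11 | 100 11-20 | 103 20-31 |
Completion: 100=20  101=11  102=3  103=31
Finish order: 102 → 101 → 100 → 103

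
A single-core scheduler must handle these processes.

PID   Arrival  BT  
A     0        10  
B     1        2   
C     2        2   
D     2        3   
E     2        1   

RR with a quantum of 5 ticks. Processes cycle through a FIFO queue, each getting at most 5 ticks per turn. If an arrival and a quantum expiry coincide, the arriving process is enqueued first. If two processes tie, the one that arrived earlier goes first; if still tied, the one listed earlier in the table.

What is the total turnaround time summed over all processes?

Schedule: | A 0-5 | B 5-7 | C 7-9 | D 9-12 | E 12-13 | A 13-18 |
Completion: A=18  B=7  C=9  D=12  E=13
Turnaround (C−A): A=18  B=6  C=7  D=10  E=11
Turnaround = completion − arrival: A=18, B=6, C=7, D=10, E=11
Total turnaround = 18 + 6 + 7 + 10 + 11 = 52

52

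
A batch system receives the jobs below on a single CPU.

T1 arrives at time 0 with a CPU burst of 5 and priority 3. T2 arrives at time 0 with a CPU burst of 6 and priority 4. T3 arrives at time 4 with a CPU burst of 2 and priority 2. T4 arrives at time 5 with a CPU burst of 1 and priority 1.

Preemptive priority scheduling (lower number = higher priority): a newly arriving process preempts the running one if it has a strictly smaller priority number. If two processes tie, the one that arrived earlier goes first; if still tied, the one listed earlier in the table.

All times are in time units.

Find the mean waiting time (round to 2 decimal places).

Timeline: | T1 0-4 | T3 4-5 | T4 5-6 | T3 6-7 | T1 7-8 | T2 8-14 |
Completion: T1=8  T2=14  T3=7  T4=6
Turnaround (C−A): T1=8  T2=14  T3=3  T4=1
Waiting times: T1=3, T2=8, T3=1, T4=0
Average waiting = (3+8+1+0) / 4 = 12/4 = 3.00

3.00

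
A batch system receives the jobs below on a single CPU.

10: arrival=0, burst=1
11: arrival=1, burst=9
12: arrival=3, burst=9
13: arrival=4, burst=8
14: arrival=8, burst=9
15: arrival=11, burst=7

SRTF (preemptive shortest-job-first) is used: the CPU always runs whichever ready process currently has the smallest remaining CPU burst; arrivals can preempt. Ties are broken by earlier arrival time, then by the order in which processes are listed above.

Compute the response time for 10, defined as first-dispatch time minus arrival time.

0

Schedule: | 10 0-1 | 11 1-10 | 13 10-18 | 15 18-25 | 12 25-34 | 14 34-43 |
Completion: 10=1  11=10  12=34  13=18  14=43  15=25
Response(10) = first start − arrival = 0 − 0 = 0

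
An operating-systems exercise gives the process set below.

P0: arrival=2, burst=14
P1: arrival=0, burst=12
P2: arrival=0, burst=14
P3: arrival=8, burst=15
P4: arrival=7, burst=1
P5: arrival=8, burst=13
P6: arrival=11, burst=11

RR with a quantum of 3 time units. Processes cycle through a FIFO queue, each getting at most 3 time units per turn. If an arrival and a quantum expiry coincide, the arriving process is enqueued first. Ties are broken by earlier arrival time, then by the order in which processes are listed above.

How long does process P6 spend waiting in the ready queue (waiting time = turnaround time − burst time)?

Schedule: | P1 0-3 | P2 3-6 | P0 6-9 | P1 9-12 | P2 12-15 | P4 15-16 | P3 16-19 | P5 19-22 | P0 22-25 | P6 25-28 | P1 28-31 | P2 31-34 | P3 34-37 | P5 37-40 | P0 40-43 | P6 43-46 | P1 46-49 | P2 49-52 | P3 52-55 | P5 55-58 | P0 58-61 | P6 61-64 | P2 64-66 | P3 66-69 | P5 69-72 | P0 72-74 | P6 74-76 | P3 76-79 | P5 79-80 |
Completion: P0=74  P1=49  P2=66  P3=79  P4=16  P5=80  P6=76
Waiting(P6) = turnaround − burst = 65 − 11 = 54

54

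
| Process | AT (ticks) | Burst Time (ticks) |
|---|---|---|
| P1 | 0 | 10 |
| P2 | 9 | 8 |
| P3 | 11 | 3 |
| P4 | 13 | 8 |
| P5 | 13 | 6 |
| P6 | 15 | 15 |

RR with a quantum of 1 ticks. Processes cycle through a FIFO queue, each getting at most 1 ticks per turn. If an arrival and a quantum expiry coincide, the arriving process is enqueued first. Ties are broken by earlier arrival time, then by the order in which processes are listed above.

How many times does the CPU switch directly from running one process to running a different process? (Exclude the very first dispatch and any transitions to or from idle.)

Timeline: | P1 0-9 | P2 9-10 | P1 10-11 | P2 11-12 | P3 12-13 | P2 13-14 | P4 14-15 | P5 15-16 | P3 16-17 | P2 17-18 | P6 18-19 | P4 19-20 | P5 20-21 | P3 21-22 | P2 22-23 | P6 23-24 | P4 24-25 | P5 25-26 | P2 26-27 | P6 27-28 | P4 28-29 | P5 29-30 | P2 30-31 | P6 31-32 | P4 32-33 | P5 33-34 | P2 34-35 | P6 35-36 | P4 36-37 | P5 37-38 | P6 38-39 | P4 39-40 | P6 40-41 | P4 41-42 | P6 42-50 |
Completion: P1=11  P2=35  P3=22  P4=42  P5=38  P6=50

34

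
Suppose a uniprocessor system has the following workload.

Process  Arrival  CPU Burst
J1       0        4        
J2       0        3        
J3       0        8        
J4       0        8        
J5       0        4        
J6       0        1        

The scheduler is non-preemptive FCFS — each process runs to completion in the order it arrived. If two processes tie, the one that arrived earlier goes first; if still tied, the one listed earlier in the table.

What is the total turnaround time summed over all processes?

Schedule: | J1 0-4 | J2 4-7 | J3 7-15 | J4 15-23 | J5 23-27 | J6 27-28 |
Completion: J1=4  J2=7  J3=15  J4=23  J5=27  J6=28
Turnaround (C−A): J1=4  J2=7  J3=15  J4=23  J5=27  J6=28
Turnaround = completion − arrival: J1=4, J2=7, J3=15, J4=23, J5=27, J6=28
Total turnaround = 4 + 7 + 15 + 23 + 27 + 28 = 104

104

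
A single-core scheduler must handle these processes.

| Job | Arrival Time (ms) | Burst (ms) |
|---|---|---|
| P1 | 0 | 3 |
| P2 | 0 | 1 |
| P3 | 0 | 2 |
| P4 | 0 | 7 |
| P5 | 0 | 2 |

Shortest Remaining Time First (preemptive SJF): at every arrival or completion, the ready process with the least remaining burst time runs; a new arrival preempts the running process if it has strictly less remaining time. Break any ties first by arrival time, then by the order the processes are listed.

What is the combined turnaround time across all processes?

32

Timeline: | P2 0-1 | P3 1-3 | P5 3-5 | P1 5-8 | P4 8-15 |
Completion: P1=8  P2=1  P3=3  P4=15  P5=5
Turnaround (C−A): P1=8  P2=1  P3=3  P4=15  P5=5
Turnaround = completion − arrival: P1=8, P2=1, P3=3, P4=15, P5=5
Total turnaround = 8 + 1 + 3 + 15 + 5 = 32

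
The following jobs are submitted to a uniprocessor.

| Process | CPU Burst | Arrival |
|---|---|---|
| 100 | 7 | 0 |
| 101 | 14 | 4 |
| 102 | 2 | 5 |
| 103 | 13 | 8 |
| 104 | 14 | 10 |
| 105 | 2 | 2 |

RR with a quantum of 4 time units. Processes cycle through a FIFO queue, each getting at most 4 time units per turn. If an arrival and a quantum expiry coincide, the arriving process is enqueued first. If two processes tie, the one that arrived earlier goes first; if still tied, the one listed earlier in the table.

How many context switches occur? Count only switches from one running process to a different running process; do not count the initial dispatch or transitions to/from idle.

15

Gantt: | 100 0-4 | 105 4-6 | 101 6-10 | 100 10-13 | 102 13-15 | 103 15-19 | 104 19-23 | 101 23-27 | 103 27-31 | 104 31-35 | 101 35-39 | 103 39-43 | 104 43-47 | 101 47-49 | 103 49-50 | 104 50-52 |
Completion: 100=13  101=49  102=15  103=50  104=52  105=6
Turnaround (C−A): 100=13  101=45  102=10  103=42  104=42  105=4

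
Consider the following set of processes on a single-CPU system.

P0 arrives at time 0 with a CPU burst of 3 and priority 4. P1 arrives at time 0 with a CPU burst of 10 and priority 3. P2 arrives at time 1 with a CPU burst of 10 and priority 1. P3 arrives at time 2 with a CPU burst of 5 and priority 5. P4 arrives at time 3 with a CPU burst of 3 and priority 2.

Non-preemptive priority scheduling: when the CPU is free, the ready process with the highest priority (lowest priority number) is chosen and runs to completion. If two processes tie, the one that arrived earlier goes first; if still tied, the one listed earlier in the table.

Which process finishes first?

Schedule: | P1 0-10 | P2 10-20 | P4 20-23 | P0 23-26 | P3 26-31 |
Completion: P0=26  P1=10  P2=20  P3=31  P4=23
Finish order: P1 → P2 → P4 → P0 → P3

P1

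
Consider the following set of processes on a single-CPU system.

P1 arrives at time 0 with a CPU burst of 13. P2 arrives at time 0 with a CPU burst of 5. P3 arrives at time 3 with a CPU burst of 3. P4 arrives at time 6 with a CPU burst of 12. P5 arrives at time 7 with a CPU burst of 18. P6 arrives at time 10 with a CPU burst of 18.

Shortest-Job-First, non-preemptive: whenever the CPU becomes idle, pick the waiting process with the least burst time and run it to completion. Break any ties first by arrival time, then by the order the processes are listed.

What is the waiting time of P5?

Gantt: | P2 0-5 | P3 5-8 | P4 8-20 | P1 20-33 | P5 33-51 | P6 51-69 |
Completion: P1=33  P2=5  P3=8  P4=20  P5=51  P6=69
Turnaround (C−A): P1=33  P2=5  P3=5  P4=14  P5=44  P6=59
Waiting(P5) = turnaround − burst = 44 − 18 = 26

26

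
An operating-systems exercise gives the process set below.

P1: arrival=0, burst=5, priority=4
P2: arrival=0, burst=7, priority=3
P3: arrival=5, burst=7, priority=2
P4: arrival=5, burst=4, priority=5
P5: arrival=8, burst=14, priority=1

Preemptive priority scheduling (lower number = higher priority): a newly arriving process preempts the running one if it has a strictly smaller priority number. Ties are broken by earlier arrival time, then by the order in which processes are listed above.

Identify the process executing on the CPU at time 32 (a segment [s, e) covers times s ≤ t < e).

Timeline: | P2 0-5 | P3 5-8 | P5 8-22 | P3 22-26 | P2 26-28 | P1 28-33 | P4 33-37 |
Completion: P1=33  P2=28  P3=26  P4=37  P5=22

P1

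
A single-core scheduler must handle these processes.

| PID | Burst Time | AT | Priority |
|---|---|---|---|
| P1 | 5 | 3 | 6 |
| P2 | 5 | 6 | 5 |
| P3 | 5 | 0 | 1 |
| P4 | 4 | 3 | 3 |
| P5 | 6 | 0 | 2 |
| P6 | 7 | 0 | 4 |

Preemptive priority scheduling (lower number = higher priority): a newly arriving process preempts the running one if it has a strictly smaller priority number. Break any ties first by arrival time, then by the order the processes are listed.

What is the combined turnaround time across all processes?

100

Timeline: | P3 0-5 | P5 5-11 | P4 11-15 | P6 15-22 | P2 22-27 | P1 27-32 |
Completion: P1=32  P2=27  P3=5  P4=15  P5=11  P6=22
Turnaround (C−A): P1=29  P2=21  P3=5  P4=12  P5=11  P6=22
Turnaround = completion − arrival: P1=29, P2=21, P3=5, P4=12, P5=11, P6=22
Total turnaround = 29 + 21 + 5 + 12 + 11 + 22 = 100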